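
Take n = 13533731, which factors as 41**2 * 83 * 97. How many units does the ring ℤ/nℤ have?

φ(41^2) = 41^1·(41−1) = 41·40 = 1640.
φ(83) = 83 − 1 = 82.
φ(97) = 97 − 1 = 96.
Since φ is multiplicative, φ(13533731) = 1640 · 82 · 96 = 12910080.

12910080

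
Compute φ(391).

First factor: 391 = 17 · 23.
φ(391) = 391 · (1 − 1/17) · (1 − 1/23)
       = 391 · 352/391 = 352.

352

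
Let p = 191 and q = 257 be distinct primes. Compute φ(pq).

48640

φ(n) = (p − 1)(q − 1) = (191−1)(257−1) = 190·256 = 48640.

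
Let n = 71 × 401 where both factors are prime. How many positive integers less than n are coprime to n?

28000

φ(pq) = (p−1)(q−1) = 70 · 400 = 28000.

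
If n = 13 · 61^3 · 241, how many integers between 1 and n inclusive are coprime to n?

642988800

φ(13) = 13 − 1 = 12.
φ(61^3) = 61^3 − 61^2 = 226981 − 3721 = 223260.
φ(241) = 241 − 1 = 240.
φ(711131473) = 12 × 223260 × 240 = 642988800.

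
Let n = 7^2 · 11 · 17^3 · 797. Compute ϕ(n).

1545895680

φ(7^2) = 7^2 − 7^1 = 49 − 7 = 42.
φ(11) = 11 − 1 = 10.
φ(17^3) = 17^3 − 17^2 = 4913 − 289 = 4624.
φ(797) = 797 − 1 = 796.
φ(2110541279) = 42 × 10 × 4624 × 796 = 1545895680.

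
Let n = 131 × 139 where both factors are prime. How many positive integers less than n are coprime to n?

17940

For distinct primes, φ(pq) = (p−1)(q−1) = 130 × 138 = 17940.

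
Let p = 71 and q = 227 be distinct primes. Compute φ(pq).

15820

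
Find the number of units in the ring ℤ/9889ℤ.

9889 = 11 * 29 * 31.
φ(11) = 11 − 1 = 10.
φ(29) = 29 − 1 = 28.
φ(31) = 31 − 1 = 30.
Multiply: 10 · 28 · 30 = 8400.

8400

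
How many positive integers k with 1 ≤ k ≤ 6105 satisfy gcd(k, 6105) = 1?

2880

Prime factorization: 6105 = 3 · 5 · 11 · 37.
φ(3) = 3 − 1 = 2.
φ(5) = 5 − 1 = 4.
φ(11) = 11 − 1 = 10.
φ(37) = 37 − 1 = 36.
Since φ is multiplicative, φ(6105) = 2 · 4 · 10 · 36 = 2880.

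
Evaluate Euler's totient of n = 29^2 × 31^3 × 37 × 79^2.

φ(5785447859827) = 5785447859827 · (1 − 1/29) · (1 − 1/31) · (1 − 1/37) · (1 − 1/79)
       = 5785447859827 · 2358720/2627777 = 5193078246720.

5193078246720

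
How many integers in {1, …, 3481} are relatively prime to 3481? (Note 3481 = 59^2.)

φ(3481) = 3481 · (1 − 1/59)
       = 3481 · 58/59 = 3422.

3422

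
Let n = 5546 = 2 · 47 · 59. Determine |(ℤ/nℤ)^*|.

φ(2) = 2 − 1 = 1.
φ(47) = 47 − 1 = 46.
φ(59) = 59 − 1 = 58.
Multiply: 1 · 46 · 58 = 2668.

2668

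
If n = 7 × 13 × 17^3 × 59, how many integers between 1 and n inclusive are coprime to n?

19309824

φ(7) = 7 − 1 = 6.
φ(13) = 13 − 1 = 12.
φ(17^3) = 17^2·(17−1) = 289·16 = 4624.
φ(59) = 59 − 1 = 58.
φ(26377897) = 6 × 12 × 4624 × 58 = 19309824.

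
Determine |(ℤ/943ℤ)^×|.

Prime factorization: 943 = 23 · 41.
φ(943) = 943 · (1 − 1/23) · (1 − 1/41)
       = 943 · 880/943 = 880.

880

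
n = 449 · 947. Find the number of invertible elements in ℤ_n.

423808

φ(449) = 449 − 1 = 448.
φ(947) = 947 − 1 = 946.
Multiply: 448 · 946 = 423808.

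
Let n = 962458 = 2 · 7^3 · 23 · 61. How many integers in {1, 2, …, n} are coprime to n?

φ(962458) = 962458 · (1 − 1/2) · (1 − 1/7) · (1 − 1/23) · (1 − 1/61)
       = 962458 · 7920/19642 = 388080.

388080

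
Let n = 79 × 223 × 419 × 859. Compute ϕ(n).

6210279504

φ(6340728257) = 6340728257 · (1 − 1/79) · (1 − 1/223) · (1 − 1/419) · (1 − 1/859)
       = 6340728257 · 6210279504/6340728257 = 6210279504.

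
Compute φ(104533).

Factor 104533: 104533 = 11 * 13 * 17 * 43.
φ(104533) = 104533 · (1 − 1/11) · (1 − 1/13) · (1 − 1/17) · (1 − 1/43)
       = 104533 · 80640/104533 = 80640.

80640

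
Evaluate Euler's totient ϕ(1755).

First factor: 1755 = 3**3 * 5 * 13.
φ(1755) = 1755 · (1 − 1/3) · (1 − 1/5) · (1 − 1/13)
       = 1755 · 96/195 = 864.

864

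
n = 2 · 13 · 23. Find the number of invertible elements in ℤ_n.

264

φ(598) = 598 · (1 − 1/2) · (1 − 1/13) · (1 − 1/23)
       = 598 · 264/598 = 264.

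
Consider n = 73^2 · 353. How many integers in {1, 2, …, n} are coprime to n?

1850112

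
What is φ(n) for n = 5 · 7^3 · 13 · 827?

11656512

φ(18437965) = 18437965 · (1 − 1/5) · (1 − 1/7) · (1 − 1/13) · (1 − 1/827)
       = 18437965 · 237888/376285 = 11656512.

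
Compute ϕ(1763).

Factor 1763: 1763 = 41 * 43.
φ(1763) = 1763 · (1 − 1/41) · (1 − 1/43)
       = 1763 · 1680/1763 = 1680.

1680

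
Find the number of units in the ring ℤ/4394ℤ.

4394 = 2 · 13**3.
φ(4394) = 4394 · (1 − 1/2) · (1 − 1/13)
       = 4394 · 12/26 = 2028.

2028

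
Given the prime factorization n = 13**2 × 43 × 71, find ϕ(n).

φ(515957) = 515957 · (1 − 1/13) · (1 − 1/43) · (1 − 1/71)
       = 515957 · 35280/39689 = 458640.

458640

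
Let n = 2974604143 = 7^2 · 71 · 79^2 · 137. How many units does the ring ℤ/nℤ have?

φ(7^2) = 7^2 − 7^1 = 49 − 7 = 42.
φ(71) = 71 − 1 = 70.
φ(79^2) = 79^2 − 79^1 = 6241 − 79 = 6162.
φ(137) = 137 − 1 = 136.
Multiply: 42 · 70 · 6162 · 136 = 2463814080.

2463814080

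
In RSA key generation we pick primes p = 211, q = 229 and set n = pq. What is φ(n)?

47880

φ(n) = (p − 1)(q − 1) = (211−1)(229−1) = 210·228 = 47880.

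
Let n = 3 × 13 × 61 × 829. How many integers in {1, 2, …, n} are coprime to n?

φ(1972191) = 1972191 · (1 − 1/3) · (1 − 1/13) · (1 − 1/61) · (1 − 1/829)
       = 1972191 · 1192320/1972191 = 1192320.

1192320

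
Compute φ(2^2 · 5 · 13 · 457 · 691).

30205440

φ(2^2) = 2^2 − 2^1 = 4 − 2 = 2.
φ(5) = 5 − 1 = 4.
φ(13) = 13 − 1 = 12.
φ(457) = 457 − 1 = 456.
φ(691) = 691 − 1 = 690.
Multiply: 2 · 4 · 12 · 456 · 690 = 30205440.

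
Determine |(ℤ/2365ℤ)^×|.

1680

Factor 2365: 2365 = 5 · 11 · 43.
φ(2365) = 2365 · (1 − 1/5) · (1 − 1/11) · (1 − 1/43)
       = 2365 · 1680/2365 = 1680.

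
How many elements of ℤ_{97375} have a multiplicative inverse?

72000

Factor 97375: 97375 = 5^3 · 19 · 41.
φ(5^3) = 5^3 − 5^2 = 125 − 25 = 100.
φ(19) = 19 − 1 = 18.
φ(41) = 41 − 1 = 40.
Multiply: 100 · 18 · 40 = 72000.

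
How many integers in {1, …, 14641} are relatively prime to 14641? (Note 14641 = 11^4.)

13310

φ(14641) = 14641 · (1 − 1/11)
       = 14641 · 10/11 = 13310.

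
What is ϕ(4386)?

1344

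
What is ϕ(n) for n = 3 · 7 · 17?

192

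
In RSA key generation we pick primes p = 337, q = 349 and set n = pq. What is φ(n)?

116928

For distinct primes, φ(pq) = (p−1)(q−1) = 336 × 348 = 116928.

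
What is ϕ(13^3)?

φ(13^3) = 13^3 − 13^2 = 2197 − 169 = 2028.

2028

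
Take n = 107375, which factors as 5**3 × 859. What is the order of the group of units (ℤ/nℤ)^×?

85800

φ(107375) = 107375 · (1 − 1/5) · (1 − 1/859)
       = 107375 · 3432/4295 = 85800.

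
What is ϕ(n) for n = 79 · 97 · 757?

φ(79) = 79 − 1 = 78.
φ(97) = 97 − 1 = 96.
φ(757) = 757 − 1 = 756.
Since φ is multiplicative, φ(5800891) = 78 · 96 · 756 = 5660928.

5660928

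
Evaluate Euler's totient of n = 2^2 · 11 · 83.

1640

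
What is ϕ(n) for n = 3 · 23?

44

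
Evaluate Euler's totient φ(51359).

Factor 51359: 51359 = 7 * 11 * 23 * 29.
φ(51359) = 51359 · (1 − 1/7) · (1 − 1/11) · (1 − 1/23) · (1 − 1/29)
       = 51359 · 36960/51359 = 36960.

36960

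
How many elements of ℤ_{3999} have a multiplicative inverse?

Prime factorization: 3999 = 3 * 31 * 43.
φ(3999) = 3999 · (1 − 1/3) · (1 − 1/31) · (1 − 1/43)
       = 3999 · 2520/3999 = 2520.

2520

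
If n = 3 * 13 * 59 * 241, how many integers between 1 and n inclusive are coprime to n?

334080

φ(3) = 3 − 1 = 2.
φ(13) = 13 − 1 = 12.
φ(59) = 59 − 1 = 58.
φ(241) = 241 − 1 = 240.
Since φ is multiplicative, φ(554541) = 2 · 12 · 58 · 240 = 334080.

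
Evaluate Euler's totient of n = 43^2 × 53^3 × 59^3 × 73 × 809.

φ(3338811776236355519) = 3338811776236355519 · (1 − 1/43) · (1 − 1/53) · (1 − 1/59) · (1 − 1/73) · (1 − 1/809)
       = 3338811776236355519 · 7369270272/7940863277 = 3098480040285686784.

3098480040285686784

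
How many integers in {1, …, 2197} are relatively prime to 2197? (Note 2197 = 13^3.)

φ(2197) = 2197 · (1 − 1/13)
       = 2197 · 12/13 = 2028.

2028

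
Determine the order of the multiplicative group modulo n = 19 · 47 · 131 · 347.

37243440

φ(19) = 19 − 1 = 18.
φ(47) = 47 − 1 = 46.
φ(131) = 131 − 1 = 130.
φ(347) = 347 − 1 = 346.
Multiply: 18 · 46 · 130 · 346 = 37243440.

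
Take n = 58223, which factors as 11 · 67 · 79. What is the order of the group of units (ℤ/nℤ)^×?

51480

φ(11) = 11 − 1 = 10.
φ(67) = 67 − 1 = 66.
φ(79) = 79 − 1 = 78.
φ(58223) = 10 × 66 × 78 = 51480.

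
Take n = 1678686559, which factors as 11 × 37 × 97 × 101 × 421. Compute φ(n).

φ(1678686559) = 1678686559 · (1 − 1/11) · (1 − 1/37) · (1 − 1/97) · (1 − 1/101) · (1 − 1/421)
       = 1678686559 · 1451520000/1678686559 = 1451520000.

1451520000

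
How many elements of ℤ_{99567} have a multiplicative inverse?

57024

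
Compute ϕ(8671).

7392

8671 = 13 · 23 · 29.
φ(13) = 13 − 1 = 12.
φ(23) = 23 − 1 = 22.
φ(29) = 29 − 1 = 28.
Since φ is multiplicative, φ(8671) = 12 · 22 · 28 = 7392.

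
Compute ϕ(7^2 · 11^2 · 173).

φ(1025717) = 1025717 · (1 − 1/7) · (1 − 1/11) · (1 − 1/173)
       = 1025717 · 10320/13321 = 794640.

794640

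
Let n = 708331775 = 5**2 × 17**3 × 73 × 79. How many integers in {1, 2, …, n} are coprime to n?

φ(5^2) = 5^1·(5−1) = 5·4 = 20.
φ(17^3) = 17^3 − 17^2 = 4913 − 289 = 4624.
φ(73) = 73 − 1 = 72.
φ(79) = 79 − 1 = 78.
Multiply: 20 · 4624 · 72 · 78 = 519367680.

519367680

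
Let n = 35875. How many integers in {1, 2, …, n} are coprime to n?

Prime factorization: 35875 = 5^3 · 7 · 41.
φ(5^3) = 5^3 − 5^2 = 125 − 25 = 100.
φ(7) = 7 − 1 = 6.
φ(41) = 41 − 1 = 40.
Since φ is multiplicative, φ(35875) = 100 · 6 · 40 = 24000.

24000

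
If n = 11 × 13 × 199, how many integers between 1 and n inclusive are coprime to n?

23760

φ(28457) = 28457 · (1 − 1/11) · (1 − 1/13) · (1 − 1/199)
       = 28457 · 23760/28457 = 23760.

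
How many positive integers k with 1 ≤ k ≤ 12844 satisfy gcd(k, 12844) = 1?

First factor: 12844 = 2^2 · 13^2 · 19.
φ(2^2) = 2^2 − 2^1 = 4 − 2 = 2.
φ(13^2) = 13^1·(13−1) = 13·12 = 156.
φ(19) = 19 − 1 = 18.
Multiply: 2 · 156 · 18 = 5616.

5616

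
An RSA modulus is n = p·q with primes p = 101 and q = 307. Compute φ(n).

30600

φ(n) = (p − 1)(q − 1) = (101−1)(307−1) = 100·306 = 30600.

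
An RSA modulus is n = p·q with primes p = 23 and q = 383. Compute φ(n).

φ(8809) = 8809 · (1 − 1/23) · (1 − 1/383)
       = 8809 · 8404/8809 = 8404.

8404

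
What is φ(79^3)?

φ(493039) = 493039 · (1 − 1/79)
       = 493039 · 78/79 = 486798.

486798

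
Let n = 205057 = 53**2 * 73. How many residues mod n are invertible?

198432

φ(205057) = 205057 · (1 − 1/53) · (1 − 1/73)
       = 205057 · 3744/3869 = 198432.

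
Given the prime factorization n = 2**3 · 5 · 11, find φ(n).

160

φ(2^3) = 2^3 − 2^2 = 8 − 4 = 4.
φ(5) = 5 − 1 = 4.
φ(11) = 11 − 1 = 10.
Since φ is multiplicative, φ(440) = 4 · 4 · 10 = 160.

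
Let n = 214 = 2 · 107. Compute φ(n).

106

φ(214) = 214 · (1 − 1/2) · (1 − 1/107)
       = 214 · 106/214 = 106.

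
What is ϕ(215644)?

87360

215644 = 2^2 · 11 · 13^2 · 29.
φ(2^2) = 2^1·(2−1) = 2·1 = 2.
φ(11) = 11 − 1 = 10.
φ(13^2) = 13^2 − 13^1 = 169 − 13 = 156.
φ(29) = 29 − 1 = 28.
Multiply: 2 · 10 · 156 · 28 = 87360.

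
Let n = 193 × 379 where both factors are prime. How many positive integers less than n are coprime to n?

72576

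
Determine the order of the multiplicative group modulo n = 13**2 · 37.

5616

φ(6253) = 6253 · (1 − 1/13) · (1 − 1/37)
       = 6253 · 432/481 = 5616.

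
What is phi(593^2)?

φ(593^2) = 593^2 − 593^1 = 351649 − 593 = 351056.

351056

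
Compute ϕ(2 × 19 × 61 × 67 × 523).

φ(2) = 2 − 1 = 1.
φ(19) = 19 − 1 = 18.
φ(61) = 61 − 1 = 60.
φ(67) = 67 − 1 = 66.
φ(523) = 523 − 1 = 522.
Multiply: 1 · 18 · 60 · 66 · 522 = 37208160.

37208160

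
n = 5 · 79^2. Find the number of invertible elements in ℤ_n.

24648

φ(5) = 5 − 1 = 4.
φ(79^2) = 79^1·(79−1) = 79·78 = 6162.
Multiply: 4 · 6162 = 24648.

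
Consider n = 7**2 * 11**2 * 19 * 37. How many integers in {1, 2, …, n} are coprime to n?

2993760

φ(4168087) = 4168087 · (1 − 1/7) · (1 − 1/11) · (1 − 1/19) · (1 − 1/37)
       = 4168087 · 38880/54131 = 2993760.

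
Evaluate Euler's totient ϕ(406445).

406445 = 5 · 13^3 · 37.
φ(406445) = 406445 · (1 − 1/5) · (1 − 1/13) · (1 − 1/37)
       = 406445 · 1728/2405 = 292032.

292032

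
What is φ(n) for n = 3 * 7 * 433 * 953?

4935168

φ(3) = 3 − 1 = 2.
φ(7) = 7 − 1 = 6.
φ(433) = 433 − 1 = 432.
φ(953) = 953 − 1 = 952.
Since φ is multiplicative, φ(8665629) = 2 · 6 · 432 · 952 = 4935168.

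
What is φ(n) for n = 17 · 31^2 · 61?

φ(17) = 17 − 1 = 16.
φ(31^2) = 31^2 − 31^1 = 961 − 31 = 930.
φ(61) = 61 − 1 = 60.
φ(996557) = 16 × 930 × 60 = 892800.

892800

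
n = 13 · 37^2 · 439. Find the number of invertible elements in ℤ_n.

φ(7812883) = 7812883 · (1 − 1/13) · (1 − 1/37) · (1 − 1/439)
       = 7812883 · 189216/211159 = 7000992.

7000992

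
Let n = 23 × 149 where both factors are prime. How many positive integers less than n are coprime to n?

3256

φ(3427) = 3427 · (1 − 1/23) · (1 − 1/149)
       = 3427 · 3256/3427 = 3256.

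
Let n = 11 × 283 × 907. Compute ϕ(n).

2554920

φ(11) = 11 − 1 = 10.
φ(283) = 283 − 1 = 282.
φ(907) = 907 − 1 = 906.
Multiply: 10 · 282 · 906 = 2554920.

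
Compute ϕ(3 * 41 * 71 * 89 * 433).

212889600

φ(3) = 3 − 1 = 2.
φ(41) = 41 − 1 = 40.
φ(71) = 71 − 1 = 70.
φ(89) = 89 − 1 = 88.
φ(433) = 433 − 1 = 432.
Since φ is multiplicative, φ(336543621) = 2 · 40 · 70 · 88 · 432 = 212889600.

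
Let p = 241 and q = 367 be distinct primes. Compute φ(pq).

87840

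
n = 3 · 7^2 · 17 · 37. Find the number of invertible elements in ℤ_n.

48384

φ(92463) = 92463 · (1 − 1/3) · (1 − 1/7) · (1 − 1/17) · (1 − 1/37)
       = 92463 · 6912/13209 = 48384.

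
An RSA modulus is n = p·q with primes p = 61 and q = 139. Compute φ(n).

8280

φ(8479) = 8479 · (1 − 1/61) · (1 − 1/139)
       = 8479 · 8280/8479 = 8280.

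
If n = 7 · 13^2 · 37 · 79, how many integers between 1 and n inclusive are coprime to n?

2628288

φ(3457909) = 3457909 · (1 − 1/7) · (1 − 1/13) · (1 − 1/37) · (1 − 1/79)
       = 3457909 · 202176/265993 = 2628288.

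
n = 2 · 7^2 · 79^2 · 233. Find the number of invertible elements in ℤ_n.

60042528

φ(2) = 2 − 1 = 1.
φ(7^2) = 7^2 − 7^1 = 49 − 7 = 42.
φ(79^2) = 79^1·(79−1) = 79·78 = 6162.
φ(233) = 233 − 1 = 232.
φ(142506994) = 1 × 42 × 6162 × 232 = 60042528.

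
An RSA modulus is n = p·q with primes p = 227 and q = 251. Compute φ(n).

φ(56977) = 56977 · (1 − 1/227) · (1 − 1/251)
       = 56977 · 56500/56977 = 56500.

56500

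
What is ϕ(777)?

432

Prime factorization: 777 = 3 · 7 · 37.
φ(777) = 777 · (1 − 1/3) · (1 − 1/7) · (1 − 1/37)
       = 777 · 432/777 = 432.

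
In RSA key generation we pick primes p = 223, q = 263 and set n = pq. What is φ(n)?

58164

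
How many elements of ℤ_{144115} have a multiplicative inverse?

103680

Factor 144115: 144115 = 5 · 19 · 37 · 41.
φ(144115) = 144115 · (1 − 1/5) · (1 − 1/19) · (1 − 1/37) · (1 − 1/41)
       = 144115 · 103680/144115 = 103680.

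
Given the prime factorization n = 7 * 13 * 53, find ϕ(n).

3744

φ(7) = 7 − 1 = 6.
φ(13) = 13 − 1 = 12.
φ(53) = 53 − 1 = 52.
φ(4823) = 6 × 12 × 52 = 3744.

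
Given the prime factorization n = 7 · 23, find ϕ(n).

132

φ(161) = 161 · (1 − 1/7) · (1 − 1/23)
       = 161 · 132/161 = 132.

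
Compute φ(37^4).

φ(1874161) = 1874161 · (1 − 1/37)
       = 1874161 · 36/37 = 1823508.

1823508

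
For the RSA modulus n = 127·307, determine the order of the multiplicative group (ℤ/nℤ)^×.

38556

φ(n) = (p − 1)(q − 1) = (127−1)(307−1) = 126·306 = 38556.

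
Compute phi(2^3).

4

φ(2^3) = 2^2·(2−1) = 4·1 = 4.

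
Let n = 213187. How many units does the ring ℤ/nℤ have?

Prime factorization: 213187 = 13 · 23**2 · 31.
φ(13) = 13 − 1 = 12.
φ(23^2) = 23^2 − 23^1 = 529 − 23 = 506.
φ(31) = 31 − 1 = 30.
Multiply: 12 · 506 · 30 = 182160.

182160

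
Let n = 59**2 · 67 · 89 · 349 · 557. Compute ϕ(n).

3845569356288

φ(4035054962779) = 4035054962779 · (1 − 1/59) · (1 − 1/67) · (1 − 1/89) · (1 − 1/349) · (1 − 1/557)
       = 4035054962779 · 65179141632/68390762081 = 3845569356288.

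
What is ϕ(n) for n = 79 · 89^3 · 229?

φ(12753594179) = 12753594179 · (1 − 1/79) · (1 − 1/89) · (1 − 1/229)
       = 12753594179 · 1564992/1610099 = 12396301632.

12396301632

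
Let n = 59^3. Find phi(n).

φ(205379) = 205379 · (1 − 1/59)
       = 205379 · 58/59 = 201898.

201898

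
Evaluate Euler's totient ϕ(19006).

8064

Prime factorization: 19006 = 2 · 13 · 17 · 43.
φ(19006) = 19006 · (1 − 1/2) · (1 − 1/13) · (1 − 1/17) · (1 − 1/43)
       = 19006 · 8064/19006 = 8064.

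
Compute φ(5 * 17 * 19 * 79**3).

φ(796257985) = 796257985 · (1 − 1/5) · (1 − 1/17) · (1 − 1/19) · (1 − 1/79)
       = 796257985 · 89856/127585 = 560791296.

560791296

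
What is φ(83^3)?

φ(571787) = 571787 · (1 − 1/83)
       = 571787 · 82/83 = 564898.

564898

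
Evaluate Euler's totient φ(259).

Factor 259: 259 = 7 · 37.
φ(259) = 259 · (1 − 1/7) · (1 − 1/37)
       = 259 · 216/259 = 216.

216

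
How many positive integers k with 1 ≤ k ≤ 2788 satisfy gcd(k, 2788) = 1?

Factor 2788: 2788 = 2^2 × 17 × 41.
φ(2788) = 2788 · (1 − 1/2) · (1 − 1/17) · (1 − 1/41)
       = 2788 · 640/1394 = 1280.

1280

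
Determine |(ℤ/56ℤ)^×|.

24

First factor: 56 = 2^3 × 7.
φ(2^3) = 2^3 − 2^2 = 8 − 4 = 4.
φ(7) = 7 − 1 = 6.
Since φ is multiplicative, φ(56) = 4 · 6 = 24.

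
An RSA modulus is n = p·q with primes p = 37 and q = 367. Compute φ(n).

13176

φ(13579) = 13579 · (1 − 1/37) · (1 − 1/367)
       = 13579 · 13176/13579 = 13176.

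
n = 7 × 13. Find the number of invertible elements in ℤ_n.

72

φ(7) = 7 − 1 = 6.
φ(13) = 13 − 1 = 12.
Since φ is multiplicative, φ(91) = 6 · 12 = 72.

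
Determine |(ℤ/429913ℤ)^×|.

348480

429913 = 11^3 × 17 × 19.
φ(429913) = 429913 · (1 − 1/11) · (1 − 1/17) · (1 − 1/19)
       = 429913 · 2880/3553 = 348480.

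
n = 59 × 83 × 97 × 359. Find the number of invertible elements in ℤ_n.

163454208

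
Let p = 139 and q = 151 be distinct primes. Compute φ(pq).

20700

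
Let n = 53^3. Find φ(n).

φ(53^3) = 53^3 − 53^2 = 148877 − 2809 = 146068.

146068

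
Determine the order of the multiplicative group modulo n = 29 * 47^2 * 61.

3632160

φ(3907721) = 3907721 · (1 − 1/29) · (1 − 1/47) · (1 − 1/61)
       = 3907721 · 77280/83143 = 3632160.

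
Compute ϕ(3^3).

18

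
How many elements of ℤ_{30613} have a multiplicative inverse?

30613 = 11^3 · 23.
φ(30613) = 30613 · (1 − 1/11) · (1 − 1/23)
       = 30613 · 220/253 = 26620.

26620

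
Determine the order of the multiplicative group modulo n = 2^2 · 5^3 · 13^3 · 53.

φ(2^2) = 2^2 − 2^1 = 4 − 2 = 2.
φ(5^3) = 5^2·(5−1) = 25·4 = 100.
φ(13^3) = 13^2·(13−1) = 169·12 = 2028.
φ(53) = 53 − 1 = 52.
Since φ is multiplicative, φ(58220500) = 2 · 100 · 2028 · 52 = 21091200.

21091200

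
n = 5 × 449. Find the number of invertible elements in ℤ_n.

1792

φ(2245) = 2245 · (1 − 1/5) · (1 − 1/449)
       = 2245 · 1792/2245 = 1792.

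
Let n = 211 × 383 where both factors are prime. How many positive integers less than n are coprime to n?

φ(pq) = (p−1)(q−1) = 210 · 382 = 80220.

80220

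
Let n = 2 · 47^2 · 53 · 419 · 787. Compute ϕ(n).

φ(2) = 2 − 1 = 1.
φ(47^2) = 47^2 − 47^1 = 2209 − 47 = 2162.
φ(53) = 53 − 1 = 52.
φ(419) = 419 − 1 = 418.
φ(787) = 787 − 1 = 786.
Multiply: 1 · 2162 · 52 · 418 · 786 = 36936680352.

36936680352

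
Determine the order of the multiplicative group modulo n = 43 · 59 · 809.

1968288

φ(43) = 43 − 1 = 42.
φ(59) = 59 − 1 = 58.
φ(809) = 809 − 1 = 808.
Since φ is multiplicative, φ(2052433) = 42 · 58 · 808 = 1968288.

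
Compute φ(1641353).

1270080

Factor 1641353: 1641353 = 7^2 * 19 * 41 * 43.
φ(7^2) = 7^2 − 7^1 = 49 − 7 = 42.
φ(19) = 19 − 1 = 18.
φ(41) = 41 − 1 = 40.
φ(43) = 43 − 1 = 42.
Since φ is multiplicative, φ(1641353) = 42 · 18 · 40 · 42 = 1270080.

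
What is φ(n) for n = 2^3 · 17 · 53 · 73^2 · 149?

2588811264

φ(5723303368) = 5723303368 · (1 − 1/2) · (1 − 1/17) · (1 − 1/53) · (1 − 1/73) · (1 − 1/149)
       = 5723303368 · 8865792/19600354 = 2588811264.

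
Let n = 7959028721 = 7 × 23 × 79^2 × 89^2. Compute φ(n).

φ(7) = 7 − 1 = 6.
φ(23) = 23 − 1 = 22.
φ(79^2) = 79^2 − 79^1 = 6241 − 79 = 6162.
φ(89^2) = 89^1·(89−1) = 89·88 = 7832.
Multiply: 6 · 22 · 6162 · 7832 = 6370423488.

6370423488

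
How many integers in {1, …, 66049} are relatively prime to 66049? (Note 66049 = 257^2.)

φ(257^2) = 257^1·(257−1) = 257·256 = 65792.

65792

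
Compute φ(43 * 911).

38220

φ(43) = 43 − 1 = 42.
φ(911) = 911 − 1 = 910.
Since φ is multiplicative, φ(39173) = 42 · 910 = 38220.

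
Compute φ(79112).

33600

79112 = 2^3 × 11 × 29 × 31.
φ(79112) = 79112 · (1 − 1/2) · (1 − 1/11) · (1 − 1/29) · (1 − 1/31)
       = 79112 · 8400/19778 = 33600.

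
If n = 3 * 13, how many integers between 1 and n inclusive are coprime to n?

24

φ(39) = 39 · (1 − 1/3) · (1 − 1/13)
       = 39 · 24/39 = 24.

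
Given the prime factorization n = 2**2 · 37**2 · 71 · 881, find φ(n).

φ(342529276) = 342529276 · (1 − 1/2) · (1 − 1/37) · (1 − 1/71) · (1 − 1/881)
       = 342529276 · 2217600/4628774 = 164102400.

164102400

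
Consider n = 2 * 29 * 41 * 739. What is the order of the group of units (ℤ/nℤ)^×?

826560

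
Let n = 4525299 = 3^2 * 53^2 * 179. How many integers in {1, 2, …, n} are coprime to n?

2943408

φ(3^2) = 3^1·(3−1) = 3·2 = 6.
φ(53^2) = 53^1·(53−1) = 53·52 = 2756.
φ(179) = 179 − 1 = 178.
Multiply: 6 · 2756 · 178 = 2943408.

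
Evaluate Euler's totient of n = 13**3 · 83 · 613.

φ(13^3) = 13^2·(13−1) = 169·12 = 2028.
φ(83) = 83 − 1 = 82.
φ(613) = 613 − 1 = 612.
Since φ is multiplicative, φ(111781163) = 2028 · 82 · 612 = 101773152.

101773152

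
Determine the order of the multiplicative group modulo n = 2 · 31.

30

φ(62) = 62 · (1 − 1/2) · (1 − 1/31)
       = 62 · 30/62 = 30.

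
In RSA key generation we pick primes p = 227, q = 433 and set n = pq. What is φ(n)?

For distinct primes, φ(pq) = (p−1)(q−1) = 226 × 432 = 97632.

97632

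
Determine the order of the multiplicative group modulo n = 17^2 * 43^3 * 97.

φ(2228819731) = 2228819731 · (1 − 1/17) · (1 − 1/43) · (1 − 1/97)
       = 2228819731 · 64512/70907 = 2027805696.

2027805696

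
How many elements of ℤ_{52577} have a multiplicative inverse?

42336

Factor 52577: 52577 = 7**2 * 29 * 37.
φ(7^2) = 7^2 − 7^1 = 49 − 7 = 42.
φ(29) = 29 − 1 = 28.
φ(37) = 37 − 1 = 36.
Multiply: 42 · 28 · 36 = 42336.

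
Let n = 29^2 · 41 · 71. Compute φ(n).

φ(2448151) = 2448151 · (1 − 1/29) · (1 − 1/41) · (1 − 1/71)
       = 2448151 · 78400/84419 = 2273600.

2273600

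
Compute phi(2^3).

4

φ(8) = 8 · (1 − 1/2)
       = 8 · 1/2 = 4.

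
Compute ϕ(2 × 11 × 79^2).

61620

φ(2) = 2 − 1 = 1.
φ(11) = 11 − 1 = 10.
φ(79^2) = 79^1·(79−1) = 79·78 = 6162.
Since φ is multiplicative, φ(137302) = 1 · 10 · 6162 = 61620.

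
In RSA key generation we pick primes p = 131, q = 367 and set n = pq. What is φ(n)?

47580

φ(n) = (p − 1)(q − 1) = (131−1)(367−1) = 130·366 = 47580.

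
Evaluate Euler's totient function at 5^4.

φ(5^4) = 5^4 − 5^3 = 625 − 125 = 500.

500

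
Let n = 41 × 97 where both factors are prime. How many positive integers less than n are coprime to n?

φ(n) = (p − 1)(q − 1) = (41−1)(97−1) = 40·96 = 3840.

3840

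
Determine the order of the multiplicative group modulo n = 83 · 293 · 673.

16090368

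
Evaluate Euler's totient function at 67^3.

296274

φ(300763) = 300763 · (1 − 1/67)
       = 300763 · 66/67 = 296274.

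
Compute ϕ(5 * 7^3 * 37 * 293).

φ(18592315) = 18592315 · (1 − 1/5) · (1 − 1/7) · (1 − 1/37) · (1 − 1/293)
       = 18592315 · 252288/379435 = 12362112.

12362112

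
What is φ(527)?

First factor: 527 = 17 × 31.
φ(527) = 527 · (1 − 1/17) · (1 − 1/31)
       = 527 · 480/527 = 480.

480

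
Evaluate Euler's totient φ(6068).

Prime factorization: 6068 = 2^2 × 37 × 41.
φ(6068) = 6068 · (1 − 1/2) · (1 − 1/37) · (1 − 1/41)
       = 6068 · 1440/3034 = 2880.

2880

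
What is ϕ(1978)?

924

1978 = 2 × 23 × 43.
φ(2) = 2 − 1 = 1.
φ(23) = 23 − 1 = 22.
φ(43) = 43 − 1 = 42.
Multiply: 1 · 22 · 42 = 924.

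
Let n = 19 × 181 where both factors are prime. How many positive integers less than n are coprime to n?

3240

φ(3439) = 3439 · (1 − 1/19) · (1 − 1/181)
       = 3439 · 3240/3439 = 3240.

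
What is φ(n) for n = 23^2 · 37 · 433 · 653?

5130791424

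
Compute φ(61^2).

φ(3721) = 3721 · (1 − 1/61)
       = 3721 · 60/61 = 3660.

3660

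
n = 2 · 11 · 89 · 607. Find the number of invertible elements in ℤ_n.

533280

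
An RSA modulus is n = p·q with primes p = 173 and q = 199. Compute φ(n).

φ(34427) = 34427 · (1 − 1/173) · (1 − 1/199)
       = 34427 · 34056/34427 = 34056.

34056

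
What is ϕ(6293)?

5040

Prime factorization: 6293 = 7 · 29 · 31.
φ(6293) = 6293 · (1 − 1/7) · (1 − 1/29) · (1 − 1/31)
       = 6293 · 5040/6293 = 5040.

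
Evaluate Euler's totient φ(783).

504

Factor 783: 783 = 3^3 · 29.
φ(783) = 783 · (1 − 1/3) · (1 − 1/29)
       = 783 · 56/87 = 504.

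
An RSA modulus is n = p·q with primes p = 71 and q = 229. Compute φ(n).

15960

φ(16259) = 16259 · (1 − 1/71) · (1 − 1/229)
       = 16259 · 15960/16259 = 15960.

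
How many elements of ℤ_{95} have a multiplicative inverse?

72

First factor: 95 = 5 × 19.
φ(95) = 95 · (1 − 1/5) · (1 − 1/19)
       = 95 · 72/95 = 72.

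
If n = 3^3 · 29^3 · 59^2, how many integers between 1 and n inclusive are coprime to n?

1450462608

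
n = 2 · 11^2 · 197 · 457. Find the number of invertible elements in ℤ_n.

φ(2) = 2 − 1 = 1.
φ(11^2) = 11^1·(11−1) = 11·10 = 110.
φ(197) = 197 − 1 = 196.
φ(457) = 457 − 1 = 456.
φ(21787018) = 1 × 110 × 196 × 456 = 9831360.

9831360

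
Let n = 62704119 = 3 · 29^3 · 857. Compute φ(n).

φ(3) = 3 − 1 = 2.
φ(29^3) = 29^2·(29−1) = 841·28 = 23548.
φ(857) = 857 − 1 = 856.
Since φ is multiplicative, φ(62704119) = 2 · 23548 · 856 = 40314176.

40314176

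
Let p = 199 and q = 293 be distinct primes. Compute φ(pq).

φ(n) = (p − 1)(q − 1) = (199−1)(293−1) = 198·292 = 57816.

57816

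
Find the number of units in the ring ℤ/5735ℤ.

4320

First factor: 5735 = 5 * 31 * 37.
φ(5) = 5 − 1 = 4.
φ(31) = 31 − 1 = 30.
φ(37) = 37 − 1 = 36.
φ(5735) = 4 × 30 × 36 = 4320.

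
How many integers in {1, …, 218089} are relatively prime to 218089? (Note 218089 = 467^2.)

217622

φ(218089) = 218089 · (1 − 1/467)
       = 218089 · 466/467 = 217622.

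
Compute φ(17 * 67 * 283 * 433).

128646144

φ(17) = 17 − 1 = 16.
φ(67) = 67 − 1 = 66.
φ(283) = 283 − 1 = 282.
φ(433) = 433 − 1 = 432.
φ(139571921) = 16 × 66 × 282 × 432 = 128646144.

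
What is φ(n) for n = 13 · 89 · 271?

285120

φ(13) = 13 − 1 = 12.
φ(89) = 89 − 1 = 88.
φ(271) = 271 − 1 = 270.
Since φ is multiplicative, φ(313547) = 12 · 88 · 270 = 285120.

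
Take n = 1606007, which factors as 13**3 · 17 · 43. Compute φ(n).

1362816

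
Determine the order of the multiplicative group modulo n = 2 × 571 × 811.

φ(926162) = 926162 · (1 − 1/2) · (1 − 1/571) · (1 − 1/811)
       = 926162 · 461700/926162 = 461700.

461700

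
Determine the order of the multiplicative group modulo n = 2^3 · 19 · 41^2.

118080

φ(255512) = 255512 · (1 − 1/2) · (1 − 1/19) · (1 − 1/41)
       = 255512 · 720/1558 = 118080.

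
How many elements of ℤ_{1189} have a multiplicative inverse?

1120

1189 = 29 · 41.
φ(1189) = 1189 · (1 − 1/29) · (1 − 1/41)
       = 1189 · 1120/1189 = 1120.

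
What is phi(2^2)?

φ(2^2) = 2^1·(2−1) = 2·1 = 2.

2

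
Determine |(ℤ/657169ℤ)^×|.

657169 = 17 × 29 × 31 × 43.
φ(17) = 17 − 1 = 16.
φ(29) = 29 − 1 = 28.
φ(31) = 31 − 1 = 30.
φ(43) = 43 − 1 = 42.
φ(657169) = 16 × 28 × 30 × 42 = 564480.

564480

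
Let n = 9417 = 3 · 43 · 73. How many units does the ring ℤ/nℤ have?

6048

φ(3) = 3 − 1 = 2.
φ(43) = 43 − 1 = 42.
φ(73) = 73 − 1 = 72.
φ(9417) = 2 × 42 × 72 = 6048.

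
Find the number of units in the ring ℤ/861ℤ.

480

Factor 861: 861 = 3 * 7 * 41.
φ(3) = 3 − 1 = 2.
φ(7) = 7 − 1 = 6.
φ(41) = 41 − 1 = 40.
Multiply: 2 · 6 · 40 = 480.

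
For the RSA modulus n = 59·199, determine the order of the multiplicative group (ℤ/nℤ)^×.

For distinct primes, φ(pq) = (p−1)(q−1) = 58 × 198 = 11484.

11484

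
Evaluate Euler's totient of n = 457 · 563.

256272

φ(257291) = 257291 · (1 − 1/457) · (1 − 1/563)
       = 257291 · 256272/257291 = 256272.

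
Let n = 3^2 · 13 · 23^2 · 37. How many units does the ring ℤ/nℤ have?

φ(3^2) = 3^1·(3−1) = 3·2 = 6.
φ(13) = 13 − 1 = 12.
φ(23^2) = 23^2 − 23^1 = 529 − 23 = 506.
φ(37) = 37 − 1 = 36.
Since φ is multiplicative, φ(2290041) = 6 · 12 · 506 · 36 = 1311552.

1311552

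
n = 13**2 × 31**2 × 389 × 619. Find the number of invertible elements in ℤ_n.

34787862720

φ(39106625519) = 39106625519 · (1 − 1/13) · (1 − 1/31) · (1 − 1/389) · (1 − 1/619)
       = 39106625519 · 86322240/97038773 = 34787862720.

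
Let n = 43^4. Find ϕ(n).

φ(43^4) = 43^3·(43−1) = 79507·42 = 3339294.

3339294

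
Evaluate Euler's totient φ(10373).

8800

Prime factorization: 10373 = 11 * 23 * 41.
φ(11) = 11 − 1 = 10.
φ(23) = 23 − 1 = 22.
φ(41) = 41 − 1 = 40.
φ(10373) = 10 × 22 × 40 = 8800.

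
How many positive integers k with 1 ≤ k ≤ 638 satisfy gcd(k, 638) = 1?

638 = 2 * 11 * 29.
φ(638) = 638 · (1 − 1/2) · (1 − 1/11) · (1 − 1/29)
       = 638 · 280/638 = 280.

280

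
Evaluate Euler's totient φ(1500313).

1330560

First factor: 1500313 = 23 · 37 · 41 · 43.
φ(23) = 23 − 1 = 22.
φ(37) = 37 − 1 = 36.
φ(41) = 41 − 1 = 40.
φ(43) = 43 − 1 = 42.
Multiply: 22 · 36 · 40 · 42 = 1330560.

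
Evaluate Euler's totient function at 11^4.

φ(11^4) = 11^3·(11−1) = 1331·10 = 13310.

13310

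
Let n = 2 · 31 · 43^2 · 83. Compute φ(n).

4442760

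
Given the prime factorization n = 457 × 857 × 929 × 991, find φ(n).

358609489920

φ(457) = 457 − 1 = 456.
φ(857) = 857 − 1 = 856.
φ(929) = 929 − 1 = 928.
φ(991) = 991 − 1 = 990.
Since φ is multiplicative, φ(360567343711) = 456 · 856 · 928 · 990 = 358609489920.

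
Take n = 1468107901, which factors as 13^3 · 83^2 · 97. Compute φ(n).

1325046528

φ(13^3) = 13^2·(13−1) = 169·12 = 2028.
φ(83^2) = 83^1·(83−1) = 83·82 = 6806.
φ(97) = 97 − 1 = 96.
Multiply: 2028 · 6806 · 96 = 1325046528.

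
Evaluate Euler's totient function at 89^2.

φ(89^2) = 89^1·(89−1) = 89·88 = 7832.

7832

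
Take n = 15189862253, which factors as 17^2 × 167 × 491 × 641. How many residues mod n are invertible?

φ(15189862253) = 15189862253 · (1 − 1/17) · (1 − 1/167) · (1 − 1/491) · (1 − 1/641)
       = 15189862253 · 832921600/893521309 = 14159667200.

14159667200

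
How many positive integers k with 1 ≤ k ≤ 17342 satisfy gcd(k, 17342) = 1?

7392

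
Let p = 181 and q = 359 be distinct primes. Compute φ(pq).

φ(pq) = (p−1)(q−1) = 180 · 358 = 64440.

64440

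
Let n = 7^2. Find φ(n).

42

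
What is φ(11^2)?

110

φ(11^2) = 11^1·(11−1) = 11·10 = 110.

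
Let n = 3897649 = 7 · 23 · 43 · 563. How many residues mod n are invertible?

3115728

φ(7) = 7 − 1 = 6.
φ(23) = 23 − 1 = 22.
φ(43) = 43 − 1 = 42.
φ(563) = 563 − 1 = 562.
Since φ is multiplicative, φ(3897649) = 6 · 22 · 42 · 562 = 3115728.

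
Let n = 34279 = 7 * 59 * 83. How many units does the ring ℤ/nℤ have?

28536

φ(34279) = 34279 · (1 − 1/7) · (1 − 1/59) · (1 − 1/83)
       = 34279 · 28536/34279 = 28536.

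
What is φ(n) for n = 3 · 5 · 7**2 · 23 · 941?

6948480

φ(3) = 3 − 1 = 2.
φ(5) = 5 − 1 = 4.
φ(7^2) = 7^2 − 7^1 = 49 − 7 = 42.
φ(23) = 23 − 1 = 22.
φ(941) = 941 − 1 = 940.
Multiply: 2 · 4 · 42 · 22 · 940 = 6948480.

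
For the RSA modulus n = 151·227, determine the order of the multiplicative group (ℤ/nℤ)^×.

33900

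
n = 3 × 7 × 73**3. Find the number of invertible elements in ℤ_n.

φ(8169357) = 8169357 · (1 − 1/3) · (1 − 1/7) · (1 − 1/73)
       = 8169357 · 864/1533 = 4604256.

4604256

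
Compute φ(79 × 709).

55224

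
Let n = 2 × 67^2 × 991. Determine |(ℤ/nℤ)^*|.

φ(2) = 2 − 1 = 1.
φ(67^2) = 67^2 − 67^1 = 4489 − 67 = 4422.
φ(991) = 991 − 1 = 990.
Multiply: 1 · 4422 · 990 = 4377780.

4377780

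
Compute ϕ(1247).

1176

Prime factorization: 1247 = 29 · 43.
φ(29) = 29 − 1 = 28.
φ(43) = 43 − 1 = 42.
Since φ is multiplicative, φ(1247) = 28 · 42 = 1176.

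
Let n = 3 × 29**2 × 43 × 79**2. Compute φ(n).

420297696

φ(3) = 3 − 1 = 2.
φ(29^2) = 29^2 − 29^1 = 841 − 29 = 812.
φ(43) = 43 − 1 = 42.
φ(79^2) = 79^1·(79−1) = 79·78 = 6162.
Since φ is multiplicative, φ(677079849) = 2 · 812 · 42 · 6162 = 420297696.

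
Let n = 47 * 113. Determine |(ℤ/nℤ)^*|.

φ(5311) = 5311 · (1 − 1/47) · (1 − 1/113)
       = 5311 · 5152/5311 = 5152.

5152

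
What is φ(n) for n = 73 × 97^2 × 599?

400937472

φ(411427343) = 411427343 · (1 − 1/73) · (1 − 1/97) · (1 − 1/599)
       = 411427343 · 4133376/4241519 = 400937472.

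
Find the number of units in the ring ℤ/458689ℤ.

332640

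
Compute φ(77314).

77314 = 2 · 29 · 31 · 43.
φ(77314) = 77314 · (1 − 1/2) · (1 − 1/29) · (1 − 1/31) · (1 − 1/43)
       = 77314 · 35280/77314 = 35280.

35280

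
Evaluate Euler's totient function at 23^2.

φ(23^2) = 23^2 − 23^1 = 529 − 23 = 506.

506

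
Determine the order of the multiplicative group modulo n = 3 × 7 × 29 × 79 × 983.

25736256

φ(47293113) = 47293113 · (1 − 1/3) · (1 − 1/7) · (1 − 1/29) · (1 − 1/79) · (1 − 1/983)
       = 47293113 · 25736256/47293113 = 25736256.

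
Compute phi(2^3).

φ(2^3) = 2^3 − 2^2 = 8 − 4 = 4.

4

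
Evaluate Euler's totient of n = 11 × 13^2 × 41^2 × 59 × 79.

φ(11) = 11 − 1 = 10.
φ(13^2) = 13^2 − 13^1 = 169 − 13 = 156.
φ(41^2) = 41^1·(41−1) = 41·40 = 1640.
φ(59) = 59 − 1 = 58.
φ(79) = 79 − 1 = 78.
Multiply: 10 · 156 · 1640 · 58 · 78 = 11574201600.

11574201600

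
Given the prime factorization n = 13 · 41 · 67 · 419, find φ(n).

13242240

φ(14962909) = 14962909 · (1 − 1/13) · (1 − 1/41) · (1 − 1/67) · (1 − 1/419)
       = 14962909 · 13242240/14962909 = 13242240.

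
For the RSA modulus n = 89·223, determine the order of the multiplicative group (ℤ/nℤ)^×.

19536

φ(n) = (p − 1)(q − 1) = (89−1)(223−1) = 88·222 = 19536.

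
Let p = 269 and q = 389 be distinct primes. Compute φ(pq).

103984

φ(n) = (p − 1)(q − 1) = (269−1)(389−1) = 268·388 = 103984.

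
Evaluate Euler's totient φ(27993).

Factor 27993: 27993 = 3 · 7 · 31 · 43.
φ(27993) = 27993 · (1 − 1/3) · (1 − 1/7) · (1 − 1/31) · (1 − 1/43)
       = 27993 · 15120/27993 = 15120.

15120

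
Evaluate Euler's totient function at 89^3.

697048

φ(89^3) = 89^3 − 89^2 = 704969 − 7921 = 697048.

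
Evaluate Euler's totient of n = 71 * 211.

φ(14981) = 14981 · (1 − 1/71) · (1 − 1/211)
       = 14981 · 14700/14981 = 14700.

14700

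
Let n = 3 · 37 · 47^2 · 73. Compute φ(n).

11207808

φ(3) = 3 − 1 = 2.
φ(37) = 37 − 1 = 36.
φ(47^2) = 47^2 − 47^1 = 2209 − 47 = 2162.
φ(73) = 73 − 1 = 72.
Multiply: 2 · 36 · 2162 · 72 = 11207808.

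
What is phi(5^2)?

φ(25) = 25 · (1 − 1/5)
       = 25 · 4/5 = 20.

20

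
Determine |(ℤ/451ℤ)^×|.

Factor 451: 451 = 11 · 41.
φ(451) = 451 · (1 − 1/11) · (1 − 1/41)
       = 451 · 400/451 = 400.

400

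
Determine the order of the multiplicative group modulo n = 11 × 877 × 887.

φ(8556889) = 8556889 · (1 − 1/11) · (1 − 1/877) · (1 − 1/887)
       = 8556889 · 7761360/8556889 = 7761360.

7761360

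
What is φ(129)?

84

Factor 129: 129 = 3 × 43.
φ(129) = 129 · (1 − 1/3) · (1 − 1/43)
       = 129 · 84/129 = 84.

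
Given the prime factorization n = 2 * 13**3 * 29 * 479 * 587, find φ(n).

15905652672

φ(2) = 2 − 1 = 1.
φ(13^3) = 13^2·(13−1) = 169·12 = 2028.
φ(29) = 29 − 1 = 28.
φ(479) = 479 − 1 = 478.
φ(587) = 587 − 1 = 586.
Since φ is multiplicative, φ(35828750698) = 1 · 2028 · 28 · 478 · 586 = 15905652672.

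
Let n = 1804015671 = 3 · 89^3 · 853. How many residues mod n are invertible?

φ(1804015671) = 1804015671 · (1 − 1/3) · (1 − 1/89) · (1 − 1/853)
       = 1804015671 · 149952/227751 = 1187769792.

1187769792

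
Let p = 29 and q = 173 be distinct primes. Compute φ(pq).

φ(5017) = 5017 · (1 − 1/29) · (1 − 1/173)
       = 5017 · 4816/5017 = 4816.

4816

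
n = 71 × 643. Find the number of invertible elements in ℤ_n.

44940

φ(45653) = 45653 · (1 − 1/71) · (1 − 1/643)
       = 45653 · 44940/45653 = 44940.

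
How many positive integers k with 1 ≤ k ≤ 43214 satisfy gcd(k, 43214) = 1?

Factor 43214: 43214 = 2 * 17 * 31 * 41.
φ(43214) = 43214 · (1 − 1/2) · (1 − 1/17) · (1 − 1/31) · (1 − 1/41)
       = 43214 · 19200/43214 = 19200.

19200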